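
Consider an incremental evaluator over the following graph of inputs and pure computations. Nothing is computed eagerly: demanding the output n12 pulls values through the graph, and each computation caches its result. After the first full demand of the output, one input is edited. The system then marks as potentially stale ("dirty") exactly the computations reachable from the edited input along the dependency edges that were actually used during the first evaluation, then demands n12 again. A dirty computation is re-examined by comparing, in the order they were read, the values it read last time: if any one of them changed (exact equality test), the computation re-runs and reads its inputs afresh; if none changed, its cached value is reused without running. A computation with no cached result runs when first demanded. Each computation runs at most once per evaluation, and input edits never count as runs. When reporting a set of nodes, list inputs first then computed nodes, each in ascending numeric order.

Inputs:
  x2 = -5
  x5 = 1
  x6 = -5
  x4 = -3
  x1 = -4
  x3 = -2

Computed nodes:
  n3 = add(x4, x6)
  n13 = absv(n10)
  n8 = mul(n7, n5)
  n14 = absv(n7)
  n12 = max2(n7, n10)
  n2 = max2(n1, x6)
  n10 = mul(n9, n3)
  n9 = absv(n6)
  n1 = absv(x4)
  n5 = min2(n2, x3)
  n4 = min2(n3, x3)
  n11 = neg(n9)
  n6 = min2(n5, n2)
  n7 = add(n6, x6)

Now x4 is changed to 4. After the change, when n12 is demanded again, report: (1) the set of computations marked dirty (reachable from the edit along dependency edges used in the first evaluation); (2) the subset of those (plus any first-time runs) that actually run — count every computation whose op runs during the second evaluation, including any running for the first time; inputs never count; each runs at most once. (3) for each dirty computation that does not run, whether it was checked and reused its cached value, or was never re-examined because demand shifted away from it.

Dirty set: n1, n2, n3, n5, n6, n7, n9, n10, n12.
Run set: n1, n2, n3, n5, n6, n10, n12 (7 run).
Re-examined without running (cache reused): n7, n9.
The important point: at n7 every value read last time is unchanged, so the dirty flag clears without a run.

Initial pass — values computed on the first demand:
  n1 = absv(-3) = 3
  n2 = max2(3, -5) = 3
  n3 = add(-3, -5) = -8
  n5 = min2(3, -2) = -2
  n6 = min2(-2, 3) = -2
  n7 = add(-2, -5) = -7
  n9 = absv(-2) = 2
  n10 = mul(2, -8) = -16
  n12 = max2(-7, -16) = -7

Second demand — change propagation:
  n1: re-runs because x4 -3->4; new result 4.
  n2: re-runs because n1 3->4; new result 4.
  n3: re-runs because x4 -3->4; new result -1.
  n5: re-runs because n2 3->4; new result -2 (unchanged).
  n6: re-runs because n2 3->4; new result -2 (unchanged).
  n7: re-examined; everything it read last time is the same (n6 unchanged, x6 unchanged) — cache -7 kept, no run.
  n9: re-examined; everything it read last time is the same (n6 unchanged) — cache 2 kept, no run.
  n10: re-runs because n3 -8->-1; new result -2.
  n12: re-runs because n10 -16->-2; new result -2.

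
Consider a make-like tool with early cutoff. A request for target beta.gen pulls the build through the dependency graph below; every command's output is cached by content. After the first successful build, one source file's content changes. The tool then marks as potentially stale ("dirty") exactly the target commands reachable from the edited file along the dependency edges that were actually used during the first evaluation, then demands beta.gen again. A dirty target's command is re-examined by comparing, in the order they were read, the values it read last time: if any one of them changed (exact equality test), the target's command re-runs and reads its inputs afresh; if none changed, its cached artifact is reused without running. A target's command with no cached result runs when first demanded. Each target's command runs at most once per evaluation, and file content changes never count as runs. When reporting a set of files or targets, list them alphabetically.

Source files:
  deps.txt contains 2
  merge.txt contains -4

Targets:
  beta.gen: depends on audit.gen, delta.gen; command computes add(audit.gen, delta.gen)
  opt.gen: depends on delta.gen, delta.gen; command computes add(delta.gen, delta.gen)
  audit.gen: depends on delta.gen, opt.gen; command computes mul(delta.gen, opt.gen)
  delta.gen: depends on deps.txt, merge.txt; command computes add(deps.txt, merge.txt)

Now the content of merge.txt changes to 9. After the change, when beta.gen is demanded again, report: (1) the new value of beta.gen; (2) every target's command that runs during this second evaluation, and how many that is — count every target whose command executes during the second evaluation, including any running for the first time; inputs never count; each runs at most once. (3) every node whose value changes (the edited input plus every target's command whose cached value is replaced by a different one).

First demand of the output computes:
  delta.gen = add(2, -4) = -2
  opt.gen = add(-2, -2) = -4
  audit.gen = mul(-2, -4) = 8
  beta.gen = add(8, -2) = 6

After the edit, cleaning proceeds:
  delta.gen: a read changed (merge.txt -4->9) — executes, giving 11.
  opt.gen: a read changed (delta.gen -2->11; delta.gen -2->11) — executes, giving 22.
  audit.gen: a read changed (delta.gen -2->11; opt.gen -4->22) — executes, giving 242.
  beta.gen: a read changed (audit.gen 8->242; delta.gen -2->11) — executes, giving 253.

Demanding beta.gen again yields 253.
4 target commands run: audit.gen, beta.gen, delta.gen, opt.gen.
The nodes whose values change: audit.gen, beta.gen, delta.gen, merge.txt, opt.gen.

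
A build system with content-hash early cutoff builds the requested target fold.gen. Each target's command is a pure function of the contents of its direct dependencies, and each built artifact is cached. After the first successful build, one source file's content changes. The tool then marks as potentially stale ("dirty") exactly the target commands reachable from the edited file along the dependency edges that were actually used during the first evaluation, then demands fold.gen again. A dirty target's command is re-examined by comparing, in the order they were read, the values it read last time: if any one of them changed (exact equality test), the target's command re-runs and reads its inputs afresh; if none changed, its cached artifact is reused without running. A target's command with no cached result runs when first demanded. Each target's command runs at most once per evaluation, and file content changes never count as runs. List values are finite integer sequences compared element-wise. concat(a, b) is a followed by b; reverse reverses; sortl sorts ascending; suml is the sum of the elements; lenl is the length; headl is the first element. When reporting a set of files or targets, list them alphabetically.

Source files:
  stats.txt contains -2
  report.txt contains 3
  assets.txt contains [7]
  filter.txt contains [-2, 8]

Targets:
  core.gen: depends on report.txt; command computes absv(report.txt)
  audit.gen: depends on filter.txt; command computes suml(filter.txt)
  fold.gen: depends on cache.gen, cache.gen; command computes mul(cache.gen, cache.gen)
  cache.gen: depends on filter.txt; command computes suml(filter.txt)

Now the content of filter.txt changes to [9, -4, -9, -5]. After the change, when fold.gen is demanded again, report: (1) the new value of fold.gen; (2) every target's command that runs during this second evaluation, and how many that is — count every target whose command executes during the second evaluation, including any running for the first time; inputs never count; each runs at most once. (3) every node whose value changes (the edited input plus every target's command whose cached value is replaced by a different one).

First evaluation (everything demanded from the output):
  cache.gen = suml([-2, 8]) = 6
  fold.gen = mul(6, 6) = 36

Propagation after the edit:
  cache.gen: runs — filter.txt [-2, 8]->[9, -4, -9, -5]; result -9.
  fold.gen: runs — cache.gen 6->-9; cache.gen 6->-9; result 81.

New value of fold.gen: 81.
Target commands that run: cache.gen, fold.gen — 2 in total.
Values that change: cache.gen, filter.txt, fold.gen.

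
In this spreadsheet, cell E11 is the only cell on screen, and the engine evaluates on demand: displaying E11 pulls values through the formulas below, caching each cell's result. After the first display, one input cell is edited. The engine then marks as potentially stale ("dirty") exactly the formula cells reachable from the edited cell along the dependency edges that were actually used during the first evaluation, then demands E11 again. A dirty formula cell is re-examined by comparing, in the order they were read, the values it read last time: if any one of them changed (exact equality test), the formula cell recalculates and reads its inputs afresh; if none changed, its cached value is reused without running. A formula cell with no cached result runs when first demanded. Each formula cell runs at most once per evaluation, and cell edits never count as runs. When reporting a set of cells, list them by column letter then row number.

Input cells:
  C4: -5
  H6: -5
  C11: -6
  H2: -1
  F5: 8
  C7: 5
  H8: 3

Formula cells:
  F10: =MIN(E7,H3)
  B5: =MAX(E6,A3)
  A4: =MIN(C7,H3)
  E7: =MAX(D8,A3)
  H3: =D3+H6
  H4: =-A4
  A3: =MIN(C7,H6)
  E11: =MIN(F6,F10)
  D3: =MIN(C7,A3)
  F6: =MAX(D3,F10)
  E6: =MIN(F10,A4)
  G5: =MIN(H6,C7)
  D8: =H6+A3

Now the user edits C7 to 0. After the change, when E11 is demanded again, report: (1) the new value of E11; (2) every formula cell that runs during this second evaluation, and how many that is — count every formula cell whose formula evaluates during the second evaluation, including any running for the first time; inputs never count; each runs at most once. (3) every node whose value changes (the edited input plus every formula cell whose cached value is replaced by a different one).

Initial pass — values computed on the first demand:
  A3 = MIN(5, -5) = -5
  D3 = MIN(5, -5) = -5
  D8 = -5 + -5 = -10
  E7 = MAX(-10, -5) = -5
  H3 = -5 + -5 = -10
  F10 = MIN(-5, -10) = -10
  F6 = MAX(-5, -10) = -5
  E11 = MIN(-5, -10) = -10

Second demand — change propagation:
  A3: re-runs because C7 5->0; new result -5 (unchanged).
  D3: re-runs because C7 5->0; new result -5 (unchanged).
  D8: re-examined; everything it read last time is the same (H6 unchanged, A3 unchanged) — cache -10 kept, no run.
  E7: re-examined; everything it read last time is the same (D8 unchanged, A3 unchanged) — cache -5 kept, no run.
  H3: re-examined; everything it read last time is the same (D3 unchanged, H6 unchanged) — cache -10 kept, no run.
  F10: re-examined; everything it read last time is the same (E7 unchanged, H3 unchanged) — cache -10 kept, no run.
  F6: re-examined; everything it read last time is the same (D3 unchanged, F10 unchanged) — cache -5 kept, no run.
  E11: re-examined; everything it read last time is the same (F6 unchanged, F10 unchanged) — cache -10 kept, no run.

The important point: at D8 every value read last time is unchanged, so the dirty flag clears without a run.

E11 now evaluates to -10.
Run set: A3, D3 (2 run).
Changed values: C7.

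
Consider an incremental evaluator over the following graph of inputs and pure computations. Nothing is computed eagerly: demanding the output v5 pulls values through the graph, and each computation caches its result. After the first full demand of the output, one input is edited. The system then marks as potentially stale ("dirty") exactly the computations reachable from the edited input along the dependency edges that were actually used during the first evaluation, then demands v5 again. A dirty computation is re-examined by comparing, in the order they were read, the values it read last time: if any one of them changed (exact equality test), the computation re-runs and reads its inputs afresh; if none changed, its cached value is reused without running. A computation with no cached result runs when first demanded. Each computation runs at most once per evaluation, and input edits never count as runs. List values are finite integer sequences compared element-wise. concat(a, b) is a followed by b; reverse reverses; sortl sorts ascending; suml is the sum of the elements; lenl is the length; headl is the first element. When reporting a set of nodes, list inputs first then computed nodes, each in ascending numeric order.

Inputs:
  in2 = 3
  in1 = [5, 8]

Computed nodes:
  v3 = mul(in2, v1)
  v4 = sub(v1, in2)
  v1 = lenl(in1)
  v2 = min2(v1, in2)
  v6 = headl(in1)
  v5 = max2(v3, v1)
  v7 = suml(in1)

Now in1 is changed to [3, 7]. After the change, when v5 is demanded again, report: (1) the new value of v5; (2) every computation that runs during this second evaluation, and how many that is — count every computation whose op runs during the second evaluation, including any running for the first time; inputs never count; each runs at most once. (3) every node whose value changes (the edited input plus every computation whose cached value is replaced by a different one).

v5 now evaluates to 6.
Run set: v1 (1 run).
Changed values: in1.
The important point: v1 recomputes to an identical value, and the output ends up unchanged.

Initial pass — values computed on the first demand:
  v1 = lenl([5, 8]) = 2
  v3 = mul(3, 2) = 6
  v5 = max2(6, 2) = 6

Second demand — change propagation:
  v1: re-runs because in1 [5, 8]->[3, 7]; new result 2 (unchanged).
  v3: re-examined; everything it read last time is the same (in2 unchanged, v1 unchanged) — cache 6 kept, no run.
  v5: re-examined; everything it read last time is the same (v3 unchanged, v1 unchanged) — cache 6 kept, no run.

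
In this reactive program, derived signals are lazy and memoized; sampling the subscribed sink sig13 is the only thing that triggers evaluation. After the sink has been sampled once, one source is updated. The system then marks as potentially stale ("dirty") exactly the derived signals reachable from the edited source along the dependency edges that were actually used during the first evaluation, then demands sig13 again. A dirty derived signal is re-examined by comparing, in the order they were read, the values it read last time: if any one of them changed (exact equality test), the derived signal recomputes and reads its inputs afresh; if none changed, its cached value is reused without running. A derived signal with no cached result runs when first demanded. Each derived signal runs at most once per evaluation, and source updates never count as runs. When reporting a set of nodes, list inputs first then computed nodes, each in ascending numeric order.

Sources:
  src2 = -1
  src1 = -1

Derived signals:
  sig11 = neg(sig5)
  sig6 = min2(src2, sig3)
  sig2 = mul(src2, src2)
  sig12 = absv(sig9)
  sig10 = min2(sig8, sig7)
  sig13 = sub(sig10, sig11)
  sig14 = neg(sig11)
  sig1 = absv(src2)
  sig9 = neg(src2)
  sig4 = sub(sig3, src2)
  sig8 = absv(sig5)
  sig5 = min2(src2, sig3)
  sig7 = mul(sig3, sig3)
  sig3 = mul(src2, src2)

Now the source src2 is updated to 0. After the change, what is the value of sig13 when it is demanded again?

First demand of the output computes:
  sig3 = mul(-1, -1) = 1
  sig5 = min2(-1, 1) = -1
  sig7 = mul(1, 1) = 1
  sig8 = absv(-1) = 1
  sig10 = min2(1, 1) = 1
  sig11 = neg(-1) = 1
  sig13 = sub(1, 1) = 0

After the edit, cleaning proceeds:
  sig3: a read changed (src2 -1->0; src2 -1->0) — executes, giving 0.
  sig5: a read changed (src2 -1->0; sig3 1->0) — executes, giving 0.
  sig7: a read changed (sig3 1->0; sig3 1->0) — executes, giving 0.
  sig8: a read changed (sig5 -1->0) — executes, giving 0.
  sig10: a read changed (sig8 1->0; sig7 1->0) — executes, giving 0.
  sig11: a read changed (sig5 -1->0) — executes, giving 0.
  sig13: a read changed (sig10 1->0; sig11 1->0) — executes, giving 0 — identical to its old value.

Demanding sig13 again yields 0.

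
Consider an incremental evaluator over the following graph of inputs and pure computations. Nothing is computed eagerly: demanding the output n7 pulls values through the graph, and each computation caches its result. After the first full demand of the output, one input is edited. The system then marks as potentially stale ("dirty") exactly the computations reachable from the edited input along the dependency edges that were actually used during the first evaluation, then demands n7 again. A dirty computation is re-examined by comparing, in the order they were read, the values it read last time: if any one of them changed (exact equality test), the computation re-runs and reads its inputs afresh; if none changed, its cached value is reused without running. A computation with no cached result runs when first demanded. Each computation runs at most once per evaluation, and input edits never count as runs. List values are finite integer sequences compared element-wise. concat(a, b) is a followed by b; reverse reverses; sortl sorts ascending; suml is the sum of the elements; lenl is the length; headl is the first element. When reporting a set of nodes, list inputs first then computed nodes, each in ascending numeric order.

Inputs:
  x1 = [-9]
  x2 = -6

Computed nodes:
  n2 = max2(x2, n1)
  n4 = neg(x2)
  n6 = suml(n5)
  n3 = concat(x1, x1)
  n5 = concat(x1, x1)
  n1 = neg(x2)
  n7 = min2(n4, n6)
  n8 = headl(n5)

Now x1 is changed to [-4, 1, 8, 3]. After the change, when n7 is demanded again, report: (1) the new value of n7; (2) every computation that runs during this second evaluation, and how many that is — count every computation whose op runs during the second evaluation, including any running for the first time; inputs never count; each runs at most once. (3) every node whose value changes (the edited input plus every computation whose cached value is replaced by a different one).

n7 now evaluates to 6.
Run set: n5, n6, n7 (3 run).
Changed values: x1, n5, n6, n7.

Initial pass — values computed on the first demand:
  n4 = neg(-6) = 6
  n5 = concat([-9], [-9]) = [-9, -9]
  n6 = suml([-9, -9]) = -18
  n7 = min2(6, -18) = -18

Second demand — change propagation:
  n5: re-runs because x1 [-9]->[-4, 1, 8, 3]; x1 [-9]->[-4, 1, 8, 3]; new result [-4, 1, 8, 3, -4, 1, 8, 3].
  n6: re-runs because n5 [-9, -9]->[-4, 1, 8, 3, -4, 1, 8, 3]; new result 16.
  n7: re-runs because n6 -18->16; new result 6.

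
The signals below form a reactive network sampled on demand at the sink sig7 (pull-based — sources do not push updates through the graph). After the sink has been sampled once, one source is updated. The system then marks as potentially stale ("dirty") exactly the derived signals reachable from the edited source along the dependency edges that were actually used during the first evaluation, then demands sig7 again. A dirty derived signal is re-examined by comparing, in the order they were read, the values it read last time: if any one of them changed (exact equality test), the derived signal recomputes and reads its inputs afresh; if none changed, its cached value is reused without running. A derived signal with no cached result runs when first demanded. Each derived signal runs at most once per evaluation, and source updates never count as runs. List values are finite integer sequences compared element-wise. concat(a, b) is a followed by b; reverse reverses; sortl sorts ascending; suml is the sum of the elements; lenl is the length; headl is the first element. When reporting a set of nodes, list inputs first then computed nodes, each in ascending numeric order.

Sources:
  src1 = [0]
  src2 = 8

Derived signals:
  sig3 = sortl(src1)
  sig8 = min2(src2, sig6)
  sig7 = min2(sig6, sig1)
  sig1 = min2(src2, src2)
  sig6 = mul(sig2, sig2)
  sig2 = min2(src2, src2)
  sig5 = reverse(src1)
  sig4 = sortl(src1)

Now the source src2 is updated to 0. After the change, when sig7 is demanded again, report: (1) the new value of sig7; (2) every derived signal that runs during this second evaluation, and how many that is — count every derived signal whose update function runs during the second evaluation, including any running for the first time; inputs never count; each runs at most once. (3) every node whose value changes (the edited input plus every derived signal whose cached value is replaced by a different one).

sig7 now evaluates to 0.
Run set: sig1, sig2, sig6, sig7 (4 run).
Changed values: src2, sig1, sig2, sig6, sig7.

Initial pass — values computed on the first demand:
  sig1 = min2(8, 8) = 8
  sig2 = min2(8, 8) = 8
  sig6 = mul(8, 8) = 64
  sig7 = min2(64, 8) = 8

Second demand — change propagation:
  sig1: re-runs because src2 8->0; src2 8->0; new result 0.
  sig2: re-runs because src2 8->0; src2 8->0; new result 0.
  sig6: re-runs because sig2 8->0; sig2 8->0; new result 0.
  sig7: re-runs because sig6 64->0; sig1 8->0; new result 0.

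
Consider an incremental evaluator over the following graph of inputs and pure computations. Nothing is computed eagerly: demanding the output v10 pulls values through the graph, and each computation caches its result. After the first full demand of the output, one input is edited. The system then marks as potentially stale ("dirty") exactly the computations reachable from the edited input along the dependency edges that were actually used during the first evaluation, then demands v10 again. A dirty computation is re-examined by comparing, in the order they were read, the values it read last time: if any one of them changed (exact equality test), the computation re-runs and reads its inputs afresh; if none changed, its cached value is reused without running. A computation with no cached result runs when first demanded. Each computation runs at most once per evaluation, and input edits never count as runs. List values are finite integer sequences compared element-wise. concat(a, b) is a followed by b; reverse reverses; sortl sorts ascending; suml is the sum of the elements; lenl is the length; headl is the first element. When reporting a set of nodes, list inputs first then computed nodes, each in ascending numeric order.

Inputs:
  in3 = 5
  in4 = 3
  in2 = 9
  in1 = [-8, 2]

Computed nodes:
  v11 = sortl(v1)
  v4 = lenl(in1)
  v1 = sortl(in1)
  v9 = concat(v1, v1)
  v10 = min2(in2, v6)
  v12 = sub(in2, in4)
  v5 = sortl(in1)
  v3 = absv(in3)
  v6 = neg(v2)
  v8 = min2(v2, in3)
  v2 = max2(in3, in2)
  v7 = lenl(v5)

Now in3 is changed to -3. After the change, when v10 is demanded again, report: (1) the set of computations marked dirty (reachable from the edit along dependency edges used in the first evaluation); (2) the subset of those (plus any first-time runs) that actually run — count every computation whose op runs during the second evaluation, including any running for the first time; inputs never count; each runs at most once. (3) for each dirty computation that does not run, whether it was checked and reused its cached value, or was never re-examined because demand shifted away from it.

Dirty set: v2, v6, v10.
Run set: v2 (1 run).
Re-examined without running (cache reused): v6, v10.
The important point: v2 recomputes to an identical value, and the output ends up unchanged.

Initial pass — values computed on the first demand:
  v2 = max2(5, 9) = 9
  v6 = neg(9) = -9
  v10 = min2(9, -9) = -9

Second demand — change propagation:
  v2: re-runs because in3 5->-3; new result 9 (unchanged).
  v6: re-examined; everything it read last time is the same (v2 unchanged) — cache -9 kept, no run.
  v10: re-examined; everything it read last time is the same (in2 unchanged, v6 unchanged) — cache -9 kept, no run.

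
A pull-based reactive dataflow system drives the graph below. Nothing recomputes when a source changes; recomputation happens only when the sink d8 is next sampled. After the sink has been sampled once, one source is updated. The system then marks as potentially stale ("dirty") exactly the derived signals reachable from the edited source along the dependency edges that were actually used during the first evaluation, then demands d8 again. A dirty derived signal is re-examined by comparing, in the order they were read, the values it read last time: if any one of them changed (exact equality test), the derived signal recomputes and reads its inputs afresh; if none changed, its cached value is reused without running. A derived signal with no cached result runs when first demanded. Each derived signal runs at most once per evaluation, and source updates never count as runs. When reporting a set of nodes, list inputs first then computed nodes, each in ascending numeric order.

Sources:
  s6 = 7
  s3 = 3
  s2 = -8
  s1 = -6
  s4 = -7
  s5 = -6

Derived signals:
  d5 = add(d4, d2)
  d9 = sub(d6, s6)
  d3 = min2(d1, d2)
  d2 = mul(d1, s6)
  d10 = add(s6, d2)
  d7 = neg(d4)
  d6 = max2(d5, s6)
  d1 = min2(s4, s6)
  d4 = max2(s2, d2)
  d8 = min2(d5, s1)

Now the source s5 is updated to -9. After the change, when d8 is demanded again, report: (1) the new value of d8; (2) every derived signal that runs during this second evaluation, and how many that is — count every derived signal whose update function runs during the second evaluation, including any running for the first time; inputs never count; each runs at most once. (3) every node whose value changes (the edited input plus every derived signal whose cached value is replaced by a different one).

New value of d8: -57.
Derived signals that run: none — 0 in total.
Values that change: s5.
Key observation: s5 is never demanded by the output, so the edit triggers no recomputation at all.

First evaluation (everything demanded from the output):
  d1 = min2(-7, 7) = -7
  d2 = mul(-7, 7) = -49
  d4 = max2(-8, -49) = -8
  d5 = add(-8, -49) = -57
  d8 = min2(-57, -6) = -57

Propagation after the edit:
  s5 feeds no computation that the output demands — nothing is marked dirty and nothing runs.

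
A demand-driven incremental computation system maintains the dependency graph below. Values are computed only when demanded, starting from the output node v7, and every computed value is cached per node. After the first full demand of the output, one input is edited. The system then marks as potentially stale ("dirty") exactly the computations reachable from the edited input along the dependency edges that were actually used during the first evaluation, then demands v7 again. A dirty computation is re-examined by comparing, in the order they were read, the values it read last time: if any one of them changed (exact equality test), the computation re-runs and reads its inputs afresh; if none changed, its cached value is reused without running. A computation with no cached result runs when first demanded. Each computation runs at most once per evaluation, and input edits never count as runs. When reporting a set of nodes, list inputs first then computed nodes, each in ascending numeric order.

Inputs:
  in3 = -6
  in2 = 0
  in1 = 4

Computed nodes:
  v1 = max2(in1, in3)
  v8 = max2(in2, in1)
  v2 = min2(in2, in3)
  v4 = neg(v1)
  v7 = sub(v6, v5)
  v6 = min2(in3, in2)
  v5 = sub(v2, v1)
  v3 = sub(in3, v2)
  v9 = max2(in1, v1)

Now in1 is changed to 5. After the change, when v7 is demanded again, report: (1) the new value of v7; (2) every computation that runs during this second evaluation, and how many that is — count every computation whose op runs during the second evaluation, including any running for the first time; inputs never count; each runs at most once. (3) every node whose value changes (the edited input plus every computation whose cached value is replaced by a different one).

First evaluation (everything demanded from the output):
  v1 = max2(4, -6) = 4
  v2 = min2(0, -6) = -6
  v5 = sub(-6, 4) = -10
  v6 = min2(-6, 0) = -6
  v7 = sub(-6, -10) = 4

Propagation after the edit:
  v1: runs — in1 4->5; result 5.
  v5: runs — v1 4->5; result -11.
  v7: runs — v5 -10->-11; result 5.

New value of v7: 5.
Computations that run: v1, v5, v7 — 3 in total.
Values that change: in1, v1, v5, v7.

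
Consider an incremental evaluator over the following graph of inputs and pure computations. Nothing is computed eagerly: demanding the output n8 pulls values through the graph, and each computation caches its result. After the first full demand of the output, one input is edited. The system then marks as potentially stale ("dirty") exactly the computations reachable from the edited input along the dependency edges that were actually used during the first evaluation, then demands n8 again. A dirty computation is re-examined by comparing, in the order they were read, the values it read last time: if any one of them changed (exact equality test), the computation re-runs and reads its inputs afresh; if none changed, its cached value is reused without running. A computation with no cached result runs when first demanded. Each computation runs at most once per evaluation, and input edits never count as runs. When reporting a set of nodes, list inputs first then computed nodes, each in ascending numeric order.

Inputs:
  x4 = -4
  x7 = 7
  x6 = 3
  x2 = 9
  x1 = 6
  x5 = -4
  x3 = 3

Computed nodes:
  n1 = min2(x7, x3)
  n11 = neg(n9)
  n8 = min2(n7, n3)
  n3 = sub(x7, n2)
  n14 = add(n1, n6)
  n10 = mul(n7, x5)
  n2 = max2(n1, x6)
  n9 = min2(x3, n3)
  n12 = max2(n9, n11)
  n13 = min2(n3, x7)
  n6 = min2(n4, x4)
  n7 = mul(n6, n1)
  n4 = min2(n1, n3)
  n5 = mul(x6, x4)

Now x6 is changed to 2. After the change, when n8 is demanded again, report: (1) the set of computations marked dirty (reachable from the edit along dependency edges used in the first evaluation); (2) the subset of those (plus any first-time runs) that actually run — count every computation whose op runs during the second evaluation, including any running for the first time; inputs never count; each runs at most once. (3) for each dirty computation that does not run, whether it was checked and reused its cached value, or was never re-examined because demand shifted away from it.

Dirty set: n2, n3, n4, n6, n7, n8.
Run set: n2 (1 run).
Re-examined without running (cache reused): n3, n4, n6, n7, n8.
The important point: n2 recomputes to an identical value, and the output ends up unchanged.

Initial pass — values computed on the first demand:
  n1 = min2(7, 3) = 3
  n2 = max2(3, 3) = 3
  n3 = sub(7, 3) = 4
  n4 = min2(3, 4) = 3
  n6 = min2(3, -4) = -4
  n7 = mul(-4, 3) = -12
  n8 = min2(-12, 4) = -12

Second demand — change propagation:
  n2: re-runs because x6 3->2; new result 3 (unchanged).
  n3: re-examined; everything it read last time is the same (x7 unchanged, n2 unchanged) — cache 4 kept, no run.
  n4: re-examined; everything it read last time is the same (n1 unchanged, n3 unchanged) — cache 3 kept, no run.
  n6: re-examined; everything it read last time is the same (n4 unchanged, x4 unchanged) — cache -4 kept, no run.
  n7: re-examined; everything it read last time is the same (n6 unchanged, n1 unchanged) — cache -12 kept, no run.
  n8: re-examined; everything it read last time is the same (n7 unchanged, n3 unchanged) — cache -12 kept, no run.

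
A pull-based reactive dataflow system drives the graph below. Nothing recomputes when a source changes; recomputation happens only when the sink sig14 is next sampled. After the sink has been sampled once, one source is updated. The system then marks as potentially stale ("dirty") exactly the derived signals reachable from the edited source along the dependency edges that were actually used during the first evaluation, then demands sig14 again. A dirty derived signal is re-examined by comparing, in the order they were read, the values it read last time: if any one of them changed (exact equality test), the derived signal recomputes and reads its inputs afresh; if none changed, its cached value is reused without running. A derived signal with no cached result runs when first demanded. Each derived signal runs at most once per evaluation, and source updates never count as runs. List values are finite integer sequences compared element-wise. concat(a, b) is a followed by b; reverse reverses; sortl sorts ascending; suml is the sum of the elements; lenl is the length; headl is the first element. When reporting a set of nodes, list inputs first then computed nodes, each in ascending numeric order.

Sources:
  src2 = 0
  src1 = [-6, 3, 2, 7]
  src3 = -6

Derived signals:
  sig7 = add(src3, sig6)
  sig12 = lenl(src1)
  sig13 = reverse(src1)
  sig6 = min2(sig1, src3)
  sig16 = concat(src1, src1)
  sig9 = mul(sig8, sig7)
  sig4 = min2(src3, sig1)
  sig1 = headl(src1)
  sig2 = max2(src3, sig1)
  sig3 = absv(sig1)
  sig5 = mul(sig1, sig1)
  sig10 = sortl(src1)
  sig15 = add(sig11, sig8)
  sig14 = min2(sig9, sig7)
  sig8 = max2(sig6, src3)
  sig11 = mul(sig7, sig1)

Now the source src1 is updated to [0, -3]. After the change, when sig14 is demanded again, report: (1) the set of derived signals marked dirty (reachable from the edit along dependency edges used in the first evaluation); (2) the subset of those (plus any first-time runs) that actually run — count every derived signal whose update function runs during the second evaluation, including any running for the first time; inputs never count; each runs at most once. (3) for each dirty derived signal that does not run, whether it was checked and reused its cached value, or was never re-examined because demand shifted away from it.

Marked dirty: sig1, sig6, sig7, sig8, sig9, sig14.
Derived signals that run: sig1, sig6 — 2 in total.
Checked but reused from cache: sig7, sig8, sig9, sig14.
Key observation: the change is absorbed at sig6 — it re-runs but produces the same value, and the output's value is unchanged.

First evaluation (everything demanded from the output):
  sig1 = headl([-6, 3, 2, 7]) = -6
  sig6 = min2(-6, -6) = -6
  sig7 = add(-6, -6) = -12
  sig8 = max2(-6, -6) = -6
  sig9 = mul(-6, -12) = 72
  sig14 = min2(72, -12) = -12

Propagation after the edit:
  sig1: runs — src1 [-6, 3, 2, 7]->[0, -3]; result 0.
  sig6: runs — sig1 -6->0; result -6 (same value as before).
  sig7: checked — values it read are unchanged (src3 unchanged, sig6 unchanged); reused cached -12 without running.
  sig8: checked — values it read are unchanged (sig6 unchanged, src3 unchanged); reused cached -6 without running.
  sig9: checked — values it read are unchanged (sig8 unchanged, sig7 unchanged); reused cached 72 without running.
  sig14: checked — values it read are unchanged (sig9 unchanged, sig7 unchanged); reused cached -12 without running.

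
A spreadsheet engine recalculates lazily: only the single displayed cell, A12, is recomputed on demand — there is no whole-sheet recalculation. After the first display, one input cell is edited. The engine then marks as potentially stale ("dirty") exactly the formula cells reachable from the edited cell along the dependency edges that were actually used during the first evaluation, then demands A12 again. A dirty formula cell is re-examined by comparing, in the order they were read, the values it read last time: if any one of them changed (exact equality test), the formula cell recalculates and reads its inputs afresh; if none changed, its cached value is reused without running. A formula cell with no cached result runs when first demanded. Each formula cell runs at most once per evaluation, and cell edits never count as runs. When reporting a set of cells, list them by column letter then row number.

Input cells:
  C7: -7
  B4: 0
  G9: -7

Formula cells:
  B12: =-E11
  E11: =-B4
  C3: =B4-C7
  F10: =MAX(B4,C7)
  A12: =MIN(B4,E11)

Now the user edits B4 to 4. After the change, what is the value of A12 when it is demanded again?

First evaluation (everything demanded from the output):
  E11 = -(0) = 0
  A12 = MIN(0, 0) = 0

Propagation after the edit:
  E11: runs — B4 0->4; result -4.
  A12: runs — B4 0->4; E11 0->-4; result -4.

New value of A12: -4.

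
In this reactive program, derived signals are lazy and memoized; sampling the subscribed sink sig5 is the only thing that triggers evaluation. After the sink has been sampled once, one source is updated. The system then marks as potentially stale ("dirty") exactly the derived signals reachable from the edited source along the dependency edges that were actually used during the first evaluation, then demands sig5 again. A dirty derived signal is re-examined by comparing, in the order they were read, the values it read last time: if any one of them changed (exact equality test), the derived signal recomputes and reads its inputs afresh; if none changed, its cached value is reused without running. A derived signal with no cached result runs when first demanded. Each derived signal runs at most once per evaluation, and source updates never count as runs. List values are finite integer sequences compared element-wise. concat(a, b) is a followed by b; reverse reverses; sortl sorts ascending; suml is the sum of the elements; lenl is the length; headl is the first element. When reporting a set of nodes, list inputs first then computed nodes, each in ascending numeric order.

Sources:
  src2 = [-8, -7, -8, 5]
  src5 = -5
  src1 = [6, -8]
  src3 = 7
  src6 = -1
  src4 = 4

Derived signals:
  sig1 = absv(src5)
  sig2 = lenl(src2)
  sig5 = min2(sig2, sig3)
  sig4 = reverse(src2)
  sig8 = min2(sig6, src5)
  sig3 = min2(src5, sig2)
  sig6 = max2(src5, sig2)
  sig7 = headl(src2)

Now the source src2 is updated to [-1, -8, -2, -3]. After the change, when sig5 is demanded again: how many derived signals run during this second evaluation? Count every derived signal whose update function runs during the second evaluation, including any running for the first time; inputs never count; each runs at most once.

1 derived signals run: sig2.
Note the absorption at sig2: it re-runs yet its value is the same, leaving the output's value untouched.

First demand of the output computes:
  sig2 = lenl([-8, -7, -8, 5]) = 4
  sig3 = min2(-5, 4) = -5
  sig5 = min2(4, -5) = -5

After the edit, cleaning proceeds:
  sig2: a read changed (src2 [-8, -7, -8, 5]->[-1, -8, -2, -3]) — executes, giving 4 — identical to its old value.
  sig3: dirty, but its reads are unchanged (src5 unchanged, sig2 unchanged); cached -5 stands.
  sig5: dirty, but its reads are unchanged (sig2 unchanged, sig3 unchanged); cached -5 stands.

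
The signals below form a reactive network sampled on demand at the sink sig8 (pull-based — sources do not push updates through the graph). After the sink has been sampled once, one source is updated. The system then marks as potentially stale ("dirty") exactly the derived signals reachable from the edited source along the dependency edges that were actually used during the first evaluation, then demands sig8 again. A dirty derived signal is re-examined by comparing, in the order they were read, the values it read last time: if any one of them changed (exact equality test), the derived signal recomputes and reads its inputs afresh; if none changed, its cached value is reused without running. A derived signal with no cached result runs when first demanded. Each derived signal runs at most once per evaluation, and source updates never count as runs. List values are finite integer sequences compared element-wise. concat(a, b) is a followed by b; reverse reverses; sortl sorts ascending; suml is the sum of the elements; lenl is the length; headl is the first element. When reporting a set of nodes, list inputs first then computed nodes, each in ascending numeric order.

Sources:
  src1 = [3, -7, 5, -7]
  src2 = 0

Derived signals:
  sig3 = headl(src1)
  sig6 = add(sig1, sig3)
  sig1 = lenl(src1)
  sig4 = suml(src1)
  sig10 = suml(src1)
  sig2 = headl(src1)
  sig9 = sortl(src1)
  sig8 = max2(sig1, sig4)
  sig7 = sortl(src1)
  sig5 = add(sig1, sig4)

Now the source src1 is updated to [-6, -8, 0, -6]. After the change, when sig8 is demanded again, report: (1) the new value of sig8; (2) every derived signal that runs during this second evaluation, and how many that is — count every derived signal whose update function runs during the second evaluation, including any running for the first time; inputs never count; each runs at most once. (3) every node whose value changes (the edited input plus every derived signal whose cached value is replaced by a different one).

sig8 now evaluates to 4.
Run set: sig1, sig4, sig8 (3 run).
Changed values: src1, sig4.

Initial pass — values computed on the first demand:
  sig1 = lenl([3, -7, 5, -7]) = 4
  sig4 = suml([3, -7, 5, -7]) = -6
  sig8 = max2(4, -6) = 4

Second demand — change propagation:
  sig1: re-runs because src1 [3, -7, 5, -7]->[-6, -8, 0, -6]; new result 4 (unchanged).
  sig4: re-runs because src1 [3, -7, 5, -7]->[-6, -8, 0, -6]; new result -20.
  sig8: re-runs because sig4 -6->-20; new result 4 (unchanged).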